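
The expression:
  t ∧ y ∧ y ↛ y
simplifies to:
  False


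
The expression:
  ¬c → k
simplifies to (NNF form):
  c ∨ k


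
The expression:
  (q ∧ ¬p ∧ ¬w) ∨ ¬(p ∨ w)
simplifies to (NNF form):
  ¬p ∧ ¬w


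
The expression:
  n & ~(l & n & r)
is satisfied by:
  {n: True, l: False, r: False}
  {r: True, n: True, l: False}
  {l: True, n: True, r: False}


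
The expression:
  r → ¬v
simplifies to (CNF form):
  ¬r ∨ ¬v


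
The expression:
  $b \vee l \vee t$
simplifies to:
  $b \vee l \vee t$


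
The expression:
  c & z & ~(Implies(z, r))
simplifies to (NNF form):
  c & z & ~r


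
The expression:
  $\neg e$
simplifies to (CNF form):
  $\neg e$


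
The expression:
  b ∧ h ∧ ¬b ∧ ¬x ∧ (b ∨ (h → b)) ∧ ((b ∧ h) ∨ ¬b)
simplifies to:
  False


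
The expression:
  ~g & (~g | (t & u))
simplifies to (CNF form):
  ~g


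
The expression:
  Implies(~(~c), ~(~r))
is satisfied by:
  {r: True, c: False}
  {c: False, r: False}
  {c: True, r: True}


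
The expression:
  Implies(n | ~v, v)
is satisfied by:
  {v: True}


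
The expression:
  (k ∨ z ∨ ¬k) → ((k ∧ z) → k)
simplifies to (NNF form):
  True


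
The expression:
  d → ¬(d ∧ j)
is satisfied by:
  {d: False, j: False}
  {j: True, d: False}
  {d: True, j: False}


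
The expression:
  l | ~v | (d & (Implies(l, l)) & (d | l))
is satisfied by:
  {d: True, l: True, v: False}
  {d: True, v: False, l: False}
  {l: True, v: False, d: False}
  {l: False, v: False, d: False}
  {d: True, l: True, v: True}
  {d: True, v: True, l: False}
  {l: True, v: True, d: False}


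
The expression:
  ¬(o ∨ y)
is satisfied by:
  {y: False, o: False}


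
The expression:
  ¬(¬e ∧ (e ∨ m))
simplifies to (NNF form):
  e ∨ ¬m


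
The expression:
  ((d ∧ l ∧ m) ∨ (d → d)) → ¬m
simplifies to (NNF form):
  ¬m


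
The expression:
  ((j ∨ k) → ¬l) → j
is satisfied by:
  {l: True, j: True, k: True}
  {l: True, j: True, k: False}
  {j: True, k: True, l: False}
  {j: True, k: False, l: False}
  {l: True, k: True, j: False}


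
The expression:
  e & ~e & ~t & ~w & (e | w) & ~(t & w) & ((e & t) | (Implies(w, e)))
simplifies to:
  False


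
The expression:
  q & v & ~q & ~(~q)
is never true.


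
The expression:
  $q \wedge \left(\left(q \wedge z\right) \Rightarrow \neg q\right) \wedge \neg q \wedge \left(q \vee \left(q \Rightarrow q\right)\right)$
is never true.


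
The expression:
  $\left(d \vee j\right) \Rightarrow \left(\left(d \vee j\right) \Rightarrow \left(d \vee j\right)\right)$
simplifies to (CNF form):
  $\text{True}$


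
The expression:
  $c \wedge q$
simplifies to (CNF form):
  $c \wedge q$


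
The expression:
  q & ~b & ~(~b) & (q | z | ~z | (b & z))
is never true.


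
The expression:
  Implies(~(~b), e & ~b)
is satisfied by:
  {b: False}


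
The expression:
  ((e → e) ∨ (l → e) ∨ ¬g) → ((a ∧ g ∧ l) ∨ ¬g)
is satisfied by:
  {l: True, a: True, g: False}
  {l: True, a: False, g: False}
  {a: True, l: False, g: False}
  {l: False, a: False, g: False}
  {l: True, g: True, a: True}


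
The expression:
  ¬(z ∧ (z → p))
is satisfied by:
  {p: False, z: False}
  {z: True, p: False}
  {p: True, z: False}


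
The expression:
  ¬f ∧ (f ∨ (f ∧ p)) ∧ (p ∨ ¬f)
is never true.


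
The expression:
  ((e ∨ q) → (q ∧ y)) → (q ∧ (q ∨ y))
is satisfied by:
  {q: True, e: True}
  {q: True, e: False}
  {e: True, q: False}


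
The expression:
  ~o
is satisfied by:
  {o: False}


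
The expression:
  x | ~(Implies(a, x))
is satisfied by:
  {a: True, x: True}
  {a: True, x: False}
  {x: True, a: False}


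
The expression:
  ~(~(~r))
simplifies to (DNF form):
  ~r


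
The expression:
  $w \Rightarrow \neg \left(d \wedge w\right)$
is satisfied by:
  {w: False, d: False}
  {d: True, w: False}
  {w: True, d: False}


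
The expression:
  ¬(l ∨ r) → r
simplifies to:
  l ∨ r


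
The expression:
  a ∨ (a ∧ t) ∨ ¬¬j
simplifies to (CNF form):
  a ∨ j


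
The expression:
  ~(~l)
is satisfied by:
  {l: True}


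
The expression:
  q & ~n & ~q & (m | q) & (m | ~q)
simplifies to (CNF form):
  False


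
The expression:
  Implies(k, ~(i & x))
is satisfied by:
  {k: False, x: False, i: False}
  {i: True, k: False, x: False}
  {x: True, k: False, i: False}
  {i: True, x: True, k: False}
  {k: True, i: False, x: False}
  {i: True, k: True, x: False}
  {x: True, k: True, i: False}


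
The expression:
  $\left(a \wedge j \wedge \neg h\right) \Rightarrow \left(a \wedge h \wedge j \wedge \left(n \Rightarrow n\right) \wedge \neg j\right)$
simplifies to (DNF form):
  $h \vee \neg a \vee \neg j$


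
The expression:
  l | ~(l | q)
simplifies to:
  l | ~q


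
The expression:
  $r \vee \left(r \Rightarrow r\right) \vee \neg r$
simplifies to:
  $\text{True}$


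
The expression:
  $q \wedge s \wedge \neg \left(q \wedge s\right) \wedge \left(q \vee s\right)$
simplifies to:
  $\text{False}$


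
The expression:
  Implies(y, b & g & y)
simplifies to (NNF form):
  ~y | (b & g)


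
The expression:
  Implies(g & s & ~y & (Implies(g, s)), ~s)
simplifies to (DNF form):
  y | ~g | ~s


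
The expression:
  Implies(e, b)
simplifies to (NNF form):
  b | ~e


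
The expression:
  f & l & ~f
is never true.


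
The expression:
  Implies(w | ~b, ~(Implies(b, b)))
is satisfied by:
  {b: True, w: False}


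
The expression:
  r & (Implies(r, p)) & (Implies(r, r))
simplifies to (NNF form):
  p & r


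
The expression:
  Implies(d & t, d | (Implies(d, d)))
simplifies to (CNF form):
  True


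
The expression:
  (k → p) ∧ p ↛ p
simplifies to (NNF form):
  False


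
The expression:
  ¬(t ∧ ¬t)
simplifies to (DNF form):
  True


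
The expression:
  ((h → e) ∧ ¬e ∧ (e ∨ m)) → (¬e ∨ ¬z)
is always true.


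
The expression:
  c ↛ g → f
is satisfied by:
  {g: True, f: True, c: False}
  {g: True, f: False, c: False}
  {f: True, g: False, c: False}
  {g: False, f: False, c: False}
  {g: True, c: True, f: True}
  {g: True, c: True, f: False}
  {c: True, f: True, g: False}


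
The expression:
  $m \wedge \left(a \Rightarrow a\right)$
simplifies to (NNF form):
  $m$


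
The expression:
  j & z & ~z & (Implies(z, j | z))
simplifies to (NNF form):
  False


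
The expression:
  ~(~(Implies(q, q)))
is always true.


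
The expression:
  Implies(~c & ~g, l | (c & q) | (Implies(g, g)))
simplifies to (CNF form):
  True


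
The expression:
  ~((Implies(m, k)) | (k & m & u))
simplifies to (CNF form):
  m & ~k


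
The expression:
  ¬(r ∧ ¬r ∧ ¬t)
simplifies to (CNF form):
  True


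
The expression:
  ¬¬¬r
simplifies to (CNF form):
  ¬r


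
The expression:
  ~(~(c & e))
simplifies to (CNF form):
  c & e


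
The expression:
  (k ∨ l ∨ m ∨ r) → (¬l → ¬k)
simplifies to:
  l ∨ ¬k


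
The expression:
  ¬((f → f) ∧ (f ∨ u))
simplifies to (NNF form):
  ¬f ∧ ¬u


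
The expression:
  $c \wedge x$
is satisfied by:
  {c: True, x: True}


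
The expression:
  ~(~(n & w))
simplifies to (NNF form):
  n & w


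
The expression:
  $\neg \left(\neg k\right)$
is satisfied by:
  {k: True}


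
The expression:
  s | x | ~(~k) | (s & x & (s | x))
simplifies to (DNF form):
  k | s | x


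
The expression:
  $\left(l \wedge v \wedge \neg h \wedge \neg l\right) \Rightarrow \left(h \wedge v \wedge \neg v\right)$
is always true.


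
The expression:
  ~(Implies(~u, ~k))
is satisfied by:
  {k: True, u: False}


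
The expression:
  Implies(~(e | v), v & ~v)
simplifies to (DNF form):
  e | v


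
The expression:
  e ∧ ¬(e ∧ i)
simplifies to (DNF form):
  e ∧ ¬i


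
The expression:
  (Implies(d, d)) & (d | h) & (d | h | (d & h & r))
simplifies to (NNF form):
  d | h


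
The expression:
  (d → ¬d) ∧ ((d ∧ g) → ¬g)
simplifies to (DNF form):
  ¬d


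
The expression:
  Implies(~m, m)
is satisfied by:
  {m: True}


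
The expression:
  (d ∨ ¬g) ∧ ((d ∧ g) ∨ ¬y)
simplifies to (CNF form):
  (d ∨ ¬g) ∧ (d ∨ ¬y) ∧ (g ∨ ¬g) ∧ (g ∨ ¬y)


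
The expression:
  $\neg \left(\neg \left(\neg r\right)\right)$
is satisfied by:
  {r: False}


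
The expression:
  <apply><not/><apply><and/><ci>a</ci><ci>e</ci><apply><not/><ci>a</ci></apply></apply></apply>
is always true.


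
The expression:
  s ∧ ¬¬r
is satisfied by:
  {r: True, s: True}


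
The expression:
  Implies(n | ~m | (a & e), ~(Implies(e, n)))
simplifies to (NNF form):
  ~n & (e | m)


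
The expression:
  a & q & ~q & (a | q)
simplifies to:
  False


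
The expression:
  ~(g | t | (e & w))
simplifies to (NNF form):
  ~g & ~t & (~e | ~w)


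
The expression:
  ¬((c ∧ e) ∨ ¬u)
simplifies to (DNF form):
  (u ∧ ¬c) ∨ (u ∧ ¬e)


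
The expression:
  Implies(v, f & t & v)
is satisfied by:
  {t: True, f: True, v: False}
  {t: True, f: False, v: False}
  {f: True, t: False, v: False}
  {t: False, f: False, v: False}
  {t: True, v: True, f: True}


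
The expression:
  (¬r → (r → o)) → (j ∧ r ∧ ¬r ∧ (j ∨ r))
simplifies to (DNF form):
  False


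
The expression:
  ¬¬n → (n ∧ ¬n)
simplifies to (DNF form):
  ¬n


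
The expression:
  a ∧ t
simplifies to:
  a ∧ t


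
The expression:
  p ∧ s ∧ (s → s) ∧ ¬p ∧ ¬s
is never true.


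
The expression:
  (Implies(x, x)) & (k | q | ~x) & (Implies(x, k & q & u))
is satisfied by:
  {q: True, u: True, k: True, x: False}
  {q: True, u: True, k: False, x: False}
  {q: True, k: True, u: False, x: False}
  {q: True, k: False, u: False, x: False}
  {u: True, k: True, q: False, x: False}
  {u: True, k: False, q: False, x: False}
  {k: True, q: False, u: False, x: False}
  {k: False, q: False, u: False, x: False}
  {x: True, q: True, u: True, k: True}


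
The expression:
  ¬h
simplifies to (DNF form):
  ¬h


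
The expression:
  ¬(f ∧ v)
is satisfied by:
  {v: False, f: False}
  {f: True, v: False}
  {v: True, f: False}


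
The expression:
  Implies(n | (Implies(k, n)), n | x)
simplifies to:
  k | n | x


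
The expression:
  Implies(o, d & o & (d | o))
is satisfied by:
  {d: True, o: False}
  {o: False, d: False}
  {o: True, d: True}


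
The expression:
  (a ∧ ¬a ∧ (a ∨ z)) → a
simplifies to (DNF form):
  True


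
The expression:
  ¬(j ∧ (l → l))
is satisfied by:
  {j: False}


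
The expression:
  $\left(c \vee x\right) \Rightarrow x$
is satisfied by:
  {x: True, c: False}
  {c: False, x: False}
  {c: True, x: True}


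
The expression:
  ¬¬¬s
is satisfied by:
  {s: False}


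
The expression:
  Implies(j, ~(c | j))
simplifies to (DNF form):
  ~j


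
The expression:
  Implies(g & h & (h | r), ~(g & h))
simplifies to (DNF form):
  ~g | ~h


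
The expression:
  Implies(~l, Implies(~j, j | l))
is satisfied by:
  {l: True, j: True}
  {l: True, j: False}
  {j: True, l: False}


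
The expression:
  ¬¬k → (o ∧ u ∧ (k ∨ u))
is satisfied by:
  {o: True, u: True, k: False}
  {o: True, u: False, k: False}
  {u: True, o: False, k: False}
  {o: False, u: False, k: False}
  {o: True, k: True, u: True}


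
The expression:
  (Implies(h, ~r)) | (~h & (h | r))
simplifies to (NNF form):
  ~h | ~r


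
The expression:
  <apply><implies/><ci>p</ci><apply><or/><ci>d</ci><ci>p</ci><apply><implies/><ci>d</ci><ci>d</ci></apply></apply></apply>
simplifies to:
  <true/>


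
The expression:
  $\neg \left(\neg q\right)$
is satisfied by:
  {q: True}


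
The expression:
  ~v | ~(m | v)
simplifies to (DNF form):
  ~v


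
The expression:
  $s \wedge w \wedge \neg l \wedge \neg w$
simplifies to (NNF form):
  $\text{False}$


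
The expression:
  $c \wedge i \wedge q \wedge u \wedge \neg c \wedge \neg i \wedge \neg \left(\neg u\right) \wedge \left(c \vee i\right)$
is never true.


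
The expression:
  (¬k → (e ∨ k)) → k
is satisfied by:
  {k: True, e: False}
  {e: False, k: False}
  {e: True, k: True}


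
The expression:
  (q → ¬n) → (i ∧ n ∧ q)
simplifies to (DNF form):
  n ∧ q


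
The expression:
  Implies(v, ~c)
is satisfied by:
  {v: False, c: False}
  {c: True, v: False}
  {v: True, c: False}


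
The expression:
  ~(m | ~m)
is never true.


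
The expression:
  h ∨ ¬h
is always true.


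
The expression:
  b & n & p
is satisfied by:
  {p: True, b: True, n: True}


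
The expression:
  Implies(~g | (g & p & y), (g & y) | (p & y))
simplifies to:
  g | (p & y)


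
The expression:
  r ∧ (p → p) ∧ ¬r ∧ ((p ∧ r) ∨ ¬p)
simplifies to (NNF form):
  False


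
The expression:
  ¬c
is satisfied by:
  {c: False}


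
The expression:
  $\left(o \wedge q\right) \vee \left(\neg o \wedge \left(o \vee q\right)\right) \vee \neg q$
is always true.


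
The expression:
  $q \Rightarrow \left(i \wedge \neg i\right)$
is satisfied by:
  {q: False}


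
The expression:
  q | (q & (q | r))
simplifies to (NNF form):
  q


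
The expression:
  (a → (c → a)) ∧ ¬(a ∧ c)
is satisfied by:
  {c: False, a: False}
  {a: True, c: False}
  {c: True, a: False}


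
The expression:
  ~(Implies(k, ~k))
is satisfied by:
  {k: True}


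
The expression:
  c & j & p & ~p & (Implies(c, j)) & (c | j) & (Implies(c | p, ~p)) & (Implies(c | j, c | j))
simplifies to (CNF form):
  False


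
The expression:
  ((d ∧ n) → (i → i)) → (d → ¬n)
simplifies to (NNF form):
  ¬d ∨ ¬n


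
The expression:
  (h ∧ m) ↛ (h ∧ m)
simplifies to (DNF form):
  False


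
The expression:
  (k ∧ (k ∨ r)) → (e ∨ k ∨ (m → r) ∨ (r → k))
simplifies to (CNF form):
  True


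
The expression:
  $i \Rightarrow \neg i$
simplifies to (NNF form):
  $\neg i$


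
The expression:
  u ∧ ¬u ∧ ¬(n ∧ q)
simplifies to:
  False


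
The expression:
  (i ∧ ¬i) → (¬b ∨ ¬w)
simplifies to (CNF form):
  True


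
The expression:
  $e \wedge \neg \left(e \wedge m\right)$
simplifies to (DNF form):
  $e \wedge \neg m$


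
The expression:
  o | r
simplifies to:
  o | r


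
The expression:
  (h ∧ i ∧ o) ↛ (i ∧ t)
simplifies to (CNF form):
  h ∧ i ∧ o ∧ ¬t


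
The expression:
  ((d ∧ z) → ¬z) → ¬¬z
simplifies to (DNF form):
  z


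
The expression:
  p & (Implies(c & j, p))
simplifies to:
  p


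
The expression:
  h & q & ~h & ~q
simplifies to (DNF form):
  False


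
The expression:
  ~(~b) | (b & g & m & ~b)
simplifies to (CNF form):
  b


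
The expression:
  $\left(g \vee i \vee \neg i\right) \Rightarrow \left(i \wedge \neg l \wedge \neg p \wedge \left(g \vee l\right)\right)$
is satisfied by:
  {i: True, g: True, p: False, l: False}


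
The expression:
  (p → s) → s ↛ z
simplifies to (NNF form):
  (p ∧ ¬s) ∨ (s ∧ ¬z)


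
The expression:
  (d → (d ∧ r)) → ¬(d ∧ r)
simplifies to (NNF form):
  ¬d ∨ ¬r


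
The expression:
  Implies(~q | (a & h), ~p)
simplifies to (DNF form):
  ~p | (q & ~a) | (q & ~h)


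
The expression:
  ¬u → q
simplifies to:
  q ∨ u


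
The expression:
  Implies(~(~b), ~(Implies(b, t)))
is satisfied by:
  {t: False, b: False}
  {b: True, t: False}
  {t: True, b: False}


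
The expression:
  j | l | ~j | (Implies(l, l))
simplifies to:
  True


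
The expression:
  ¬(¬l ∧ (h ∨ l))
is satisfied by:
  {l: True, h: False}
  {h: False, l: False}
  {h: True, l: True}


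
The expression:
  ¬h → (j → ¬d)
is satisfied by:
  {h: True, d: False, j: False}
  {h: False, d: False, j: False}
  {j: True, h: True, d: False}
  {j: True, h: False, d: False}
  {d: True, h: True, j: False}
  {d: True, h: False, j: False}
  {d: True, j: True, h: True}


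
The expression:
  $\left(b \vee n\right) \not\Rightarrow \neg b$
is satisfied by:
  {b: True}


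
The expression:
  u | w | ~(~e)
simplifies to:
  e | u | w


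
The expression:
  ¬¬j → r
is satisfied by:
  {r: True, j: False}
  {j: False, r: False}
  {j: True, r: True}


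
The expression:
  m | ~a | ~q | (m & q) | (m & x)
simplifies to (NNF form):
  m | ~a | ~q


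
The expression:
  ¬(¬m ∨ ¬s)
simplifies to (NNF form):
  m ∧ s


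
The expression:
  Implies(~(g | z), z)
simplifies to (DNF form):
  g | z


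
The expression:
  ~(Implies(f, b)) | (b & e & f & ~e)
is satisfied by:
  {f: True, b: False}


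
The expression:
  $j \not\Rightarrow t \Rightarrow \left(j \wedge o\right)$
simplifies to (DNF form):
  $o \vee t \vee \neg j$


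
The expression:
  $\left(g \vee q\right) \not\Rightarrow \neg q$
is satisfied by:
  {q: True}


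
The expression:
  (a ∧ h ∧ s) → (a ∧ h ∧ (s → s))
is always true.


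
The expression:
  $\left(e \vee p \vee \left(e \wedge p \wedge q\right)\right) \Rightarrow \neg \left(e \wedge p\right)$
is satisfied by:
  {p: False, e: False}
  {e: True, p: False}
  {p: True, e: False}


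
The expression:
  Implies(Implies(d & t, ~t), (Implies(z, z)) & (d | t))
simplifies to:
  d | t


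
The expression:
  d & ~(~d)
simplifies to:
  d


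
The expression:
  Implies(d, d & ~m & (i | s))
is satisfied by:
  {s: True, i: True, d: False, m: False}
  {s: True, i: False, d: False, m: False}
  {i: True, m: False, s: False, d: False}
  {m: False, i: False, s: False, d: False}
  {m: True, s: True, i: True, d: False}
  {m: True, s: True, i: False, d: False}
  {m: True, i: True, s: False, d: False}
  {m: True, i: False, s: False, d: False}
  {d: True, s: True, i: True, m: False}
  {d: True, s: True, i: False, m: False}
  {d: True, i: True, s: False, m: False}


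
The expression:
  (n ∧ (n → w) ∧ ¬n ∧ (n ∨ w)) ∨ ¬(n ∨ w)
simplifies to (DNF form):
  ¬n ∧ ¬w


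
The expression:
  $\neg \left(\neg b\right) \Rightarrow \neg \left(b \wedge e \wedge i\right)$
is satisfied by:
  {e: False, b: False, i: False}
  {i: True, e: False, b: False}
  {b: True, e: False, i: False}
  {i: True, b: True, e: False}
  {e: True, i: False, b: False}
  {i: True, e: True, b: False}
  {b: True, e: True, i: False}


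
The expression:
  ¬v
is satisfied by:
  {v: False}


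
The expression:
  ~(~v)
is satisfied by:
  {v: True}


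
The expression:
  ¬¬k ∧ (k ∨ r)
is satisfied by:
  {k: True}


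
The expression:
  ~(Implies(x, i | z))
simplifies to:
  x & ~i & ~z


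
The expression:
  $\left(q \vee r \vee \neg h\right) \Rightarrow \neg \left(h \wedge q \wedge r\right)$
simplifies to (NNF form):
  $\neg h \vee \neg q \vee \neg r$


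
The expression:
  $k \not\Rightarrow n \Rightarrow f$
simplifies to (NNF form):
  $f \vee n \vee \neg k$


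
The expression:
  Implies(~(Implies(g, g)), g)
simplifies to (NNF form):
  True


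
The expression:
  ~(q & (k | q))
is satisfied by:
  {q: False}


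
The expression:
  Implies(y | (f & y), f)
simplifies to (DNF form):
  f | ~y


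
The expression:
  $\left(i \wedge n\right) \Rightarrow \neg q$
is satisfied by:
  {q: False, n: False, i: False}
  {i: True, q: False, n: False}
  {n: True, q: False, i: False}
  {i: True, n: True, q: False}
  {q: True, i: False, n: False}
  {i: True, q: True, n: False}
  {n: True, q: True, i: False}


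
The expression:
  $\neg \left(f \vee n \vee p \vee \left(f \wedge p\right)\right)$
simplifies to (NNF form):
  $\neg f \wedge \neg n \wedge \neg p$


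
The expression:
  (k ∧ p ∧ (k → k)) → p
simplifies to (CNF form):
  True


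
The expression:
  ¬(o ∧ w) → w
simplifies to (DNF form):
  w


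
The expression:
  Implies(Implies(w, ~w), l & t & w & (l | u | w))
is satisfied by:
  {w: True}


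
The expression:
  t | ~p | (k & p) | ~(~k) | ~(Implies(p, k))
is always true.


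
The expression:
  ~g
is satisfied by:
  {g: False}


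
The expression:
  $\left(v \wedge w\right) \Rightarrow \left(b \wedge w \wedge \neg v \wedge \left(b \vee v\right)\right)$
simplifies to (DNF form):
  $\neg v \vee \neg w$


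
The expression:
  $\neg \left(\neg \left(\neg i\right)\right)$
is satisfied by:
  {i: False}


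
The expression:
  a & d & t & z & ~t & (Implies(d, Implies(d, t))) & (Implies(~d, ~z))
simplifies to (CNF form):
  False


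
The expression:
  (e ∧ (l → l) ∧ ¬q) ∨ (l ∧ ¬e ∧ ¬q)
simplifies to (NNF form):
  ¬q ∧ (e ∨ l)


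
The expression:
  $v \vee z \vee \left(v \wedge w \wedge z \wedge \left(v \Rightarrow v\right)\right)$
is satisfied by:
  {z: True, v: True}
  {z: True, v: False}
  {v: True, z: False}


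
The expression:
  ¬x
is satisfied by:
  {x: False}


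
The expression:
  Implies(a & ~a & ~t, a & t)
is always true.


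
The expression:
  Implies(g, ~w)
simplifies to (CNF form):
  ~g | ~w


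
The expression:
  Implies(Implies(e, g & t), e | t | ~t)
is always true.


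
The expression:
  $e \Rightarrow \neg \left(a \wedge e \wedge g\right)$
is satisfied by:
  {g: False, e: False, a: False}
  {a: True, g: False, e: False}
  {e: True, g: False, a: False}
  {a: True, e: True, g: False}
  {g: True, a: False, e: False}
  {a: True, g: True, e: False}
  {e: True, g: True, a: False}


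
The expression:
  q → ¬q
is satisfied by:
  {q: False}


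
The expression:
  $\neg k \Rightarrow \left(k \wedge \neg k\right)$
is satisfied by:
  {k: True}


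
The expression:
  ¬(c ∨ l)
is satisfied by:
  {l: False, c: False}


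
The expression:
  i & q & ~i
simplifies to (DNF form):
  False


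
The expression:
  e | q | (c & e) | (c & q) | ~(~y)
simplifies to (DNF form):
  e | q | y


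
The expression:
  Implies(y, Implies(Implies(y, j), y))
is always true.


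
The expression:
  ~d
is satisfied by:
  {d: False}


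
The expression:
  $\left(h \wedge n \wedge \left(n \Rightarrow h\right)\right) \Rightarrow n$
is always true.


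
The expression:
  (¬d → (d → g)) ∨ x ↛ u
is always true.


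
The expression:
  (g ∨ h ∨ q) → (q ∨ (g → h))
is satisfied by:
  {q: True, h: True, g: False}
  {q: True, g: False, h: False}
  {h: True, g: False, q: False}
  {h: False, g: False, q: False}
  {q: True, h: True, g: True}
  {q: True, g: True, h: False}
  {h: True, g: True, q: False}


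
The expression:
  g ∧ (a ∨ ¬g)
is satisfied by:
  {a: True, g: True}


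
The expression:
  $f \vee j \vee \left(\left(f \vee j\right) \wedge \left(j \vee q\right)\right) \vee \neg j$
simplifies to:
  $\text{True}$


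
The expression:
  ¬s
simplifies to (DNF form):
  ¬s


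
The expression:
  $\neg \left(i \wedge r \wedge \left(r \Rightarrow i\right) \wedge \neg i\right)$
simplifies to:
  $\text{True}$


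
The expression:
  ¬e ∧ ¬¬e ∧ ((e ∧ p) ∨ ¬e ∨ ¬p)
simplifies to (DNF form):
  False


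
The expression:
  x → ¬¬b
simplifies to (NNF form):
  b ∨ ¬x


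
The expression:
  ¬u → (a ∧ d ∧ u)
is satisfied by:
  {u: True}


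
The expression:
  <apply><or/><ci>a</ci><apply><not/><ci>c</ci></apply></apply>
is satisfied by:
  {a: True, c: False}
  {c: False, a: False}
  {c: True, a: True}


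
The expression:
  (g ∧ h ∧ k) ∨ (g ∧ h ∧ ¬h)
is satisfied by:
  {h: True, g: True, k: True}


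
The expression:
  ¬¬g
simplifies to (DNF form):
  g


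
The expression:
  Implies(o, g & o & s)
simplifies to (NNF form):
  ~o | (g & s)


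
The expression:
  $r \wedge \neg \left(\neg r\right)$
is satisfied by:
  {r: True}


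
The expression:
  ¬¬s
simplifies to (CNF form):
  s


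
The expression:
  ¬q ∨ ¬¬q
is always true.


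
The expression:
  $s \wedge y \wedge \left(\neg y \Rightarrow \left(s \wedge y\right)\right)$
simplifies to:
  $s \wedge y$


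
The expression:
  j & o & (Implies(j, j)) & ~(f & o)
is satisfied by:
  {j: True, o: True, f: False}


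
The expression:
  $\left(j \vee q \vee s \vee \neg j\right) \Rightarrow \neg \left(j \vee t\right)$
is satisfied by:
  {t: False, j: False}


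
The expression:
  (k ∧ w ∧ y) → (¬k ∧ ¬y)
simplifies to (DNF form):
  ¬k ∨ ¬w ∨ ¬y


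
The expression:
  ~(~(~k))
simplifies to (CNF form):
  ~k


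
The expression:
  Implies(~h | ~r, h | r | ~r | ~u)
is always true.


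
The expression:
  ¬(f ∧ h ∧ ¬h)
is always true.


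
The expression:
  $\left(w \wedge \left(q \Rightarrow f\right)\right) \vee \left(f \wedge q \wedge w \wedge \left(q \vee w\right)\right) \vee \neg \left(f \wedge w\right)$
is always true.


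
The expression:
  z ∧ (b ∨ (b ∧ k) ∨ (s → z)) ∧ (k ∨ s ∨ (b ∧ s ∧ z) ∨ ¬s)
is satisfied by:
  {z: True}


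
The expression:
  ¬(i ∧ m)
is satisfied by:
  {m: False, i: False}
  {i: True, m: False}
  {m: True, i: False}


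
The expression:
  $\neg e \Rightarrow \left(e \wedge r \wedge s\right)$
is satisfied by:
  {e: True}


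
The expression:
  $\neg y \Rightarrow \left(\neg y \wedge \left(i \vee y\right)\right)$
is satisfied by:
  {i: True, y: True}
  {i: True, y: False}
  {y: True, i: False}


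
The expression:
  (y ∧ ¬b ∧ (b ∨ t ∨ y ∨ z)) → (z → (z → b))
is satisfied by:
  {b: True, z: False, y: False}
  {z: False, y: False, b: False}
  {b: True, y: True, z: False}
  {y: True, z: False, b: False}
  {b: True, z: True, y: False}
  {z: True, b: False, y: False}
  {b: True, y: True, z: True}


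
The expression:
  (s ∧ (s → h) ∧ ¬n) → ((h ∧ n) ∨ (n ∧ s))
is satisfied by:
  {n: True, s: False, h: False}
  {s: False, h: False, n: False}
  {h: True, n: True, s: False}
  {h: True, s: False, n: False}
  {n: True, s: True, h: False}
  {s: True, n: False, h: False}
  {h: True, s: True, n: True}


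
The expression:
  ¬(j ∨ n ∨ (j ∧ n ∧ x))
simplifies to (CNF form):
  ¬j ∧ ¬n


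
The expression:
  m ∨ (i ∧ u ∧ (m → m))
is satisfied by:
  {i: True, m: True, u: True}
  {i: True, m: True, u: False}
  {m: True, u: True, i: False}
  {m: True, u: False, i: False}
  {i: True, u: True, m: False}


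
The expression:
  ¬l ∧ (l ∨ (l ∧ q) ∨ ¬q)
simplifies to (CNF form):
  ¬l ∧ ¬q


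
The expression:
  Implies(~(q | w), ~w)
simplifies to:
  True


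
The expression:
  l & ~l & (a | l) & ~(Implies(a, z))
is never true.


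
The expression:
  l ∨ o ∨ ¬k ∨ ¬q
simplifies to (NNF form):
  l ∨ o ∨ ¬k ∨ ¬q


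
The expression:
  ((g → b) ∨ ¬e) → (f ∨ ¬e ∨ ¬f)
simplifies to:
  True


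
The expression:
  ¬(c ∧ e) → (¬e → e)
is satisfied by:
  {e: True}


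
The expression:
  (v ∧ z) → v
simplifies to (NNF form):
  True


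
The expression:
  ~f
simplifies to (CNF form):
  ~f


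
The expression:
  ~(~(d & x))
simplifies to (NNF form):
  d & x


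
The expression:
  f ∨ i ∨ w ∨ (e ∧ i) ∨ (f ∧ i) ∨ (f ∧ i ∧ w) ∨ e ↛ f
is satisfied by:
  {i: True, e: True, w: True, f: True}
  {i: True, e: True, w: True, f: False}
  {i: True, e: True, f: True, w: False}
  {i: True, e: True, f: False, w: False}
  {i: True, w: True, f: True, e: False}
  {i: True, w: True, f: False, e: False}
  {i: True, w: False, f: True, e: False}
  {i: True, w: False, f: False, e: False}
  {e: True, w: True, f: True, i: False}
  {e: True, w: True, f: False, i: False}
  {e: True, f: True, w: False, i: False}
  {e: True, f: False, w: False, i: False}
  {w: True, f: True, e: False, i: False}
  {w: True, e: False, f: False, i: False}
  {f: True, e: False, w: False, i: False}


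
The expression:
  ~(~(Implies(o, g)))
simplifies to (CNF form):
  g | ~o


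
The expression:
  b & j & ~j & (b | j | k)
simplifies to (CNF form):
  False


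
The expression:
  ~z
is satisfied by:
  {z: False}


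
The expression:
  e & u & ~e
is never true.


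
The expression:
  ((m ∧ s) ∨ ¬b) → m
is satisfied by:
  {b: True, m: True}
  {b: True, m: False}
  {m: True, b: False}


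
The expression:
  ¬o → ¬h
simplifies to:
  o ∨ ¬h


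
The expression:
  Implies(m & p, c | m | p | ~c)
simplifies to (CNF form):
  True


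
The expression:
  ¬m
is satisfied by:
  {m: False}


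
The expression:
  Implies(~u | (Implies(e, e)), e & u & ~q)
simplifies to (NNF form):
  e & u & ~q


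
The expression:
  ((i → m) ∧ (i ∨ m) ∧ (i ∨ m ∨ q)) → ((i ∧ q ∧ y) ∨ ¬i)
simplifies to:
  (q ∧ y) ∨ ¬i ∨ ¬m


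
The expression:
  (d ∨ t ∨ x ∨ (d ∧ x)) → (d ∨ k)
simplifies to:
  d ∨ k ∨ (¬t ∧ ¬x)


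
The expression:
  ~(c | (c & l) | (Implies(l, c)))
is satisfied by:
  {l: True, c: False}


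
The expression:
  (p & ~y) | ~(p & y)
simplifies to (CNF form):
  ~p | ~y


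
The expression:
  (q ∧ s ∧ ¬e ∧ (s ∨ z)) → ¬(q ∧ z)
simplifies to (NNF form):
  e ∨ ¬q ∨ ¬s ∨ ¬z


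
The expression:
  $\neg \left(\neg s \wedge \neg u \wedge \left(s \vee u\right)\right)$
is always true.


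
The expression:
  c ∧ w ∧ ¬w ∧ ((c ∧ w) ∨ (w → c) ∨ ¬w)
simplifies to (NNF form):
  False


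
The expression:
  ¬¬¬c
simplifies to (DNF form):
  ¬c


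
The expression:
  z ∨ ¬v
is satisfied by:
  {z: True, v: False}
  {v: False, z: False}
  {v: True, z: True}


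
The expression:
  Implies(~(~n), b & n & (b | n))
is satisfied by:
  {b: True, n: False}
  {n: False, b: False}
  {n: True, b: True}


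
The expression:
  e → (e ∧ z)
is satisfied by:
  {z: True, e: False}
  {e: False, z: False}
  {e: True, z: True}


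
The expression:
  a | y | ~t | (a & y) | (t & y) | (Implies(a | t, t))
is always true.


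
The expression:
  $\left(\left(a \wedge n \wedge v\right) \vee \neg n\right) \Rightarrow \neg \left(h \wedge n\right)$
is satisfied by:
  {h: False, v: False, n: False, a: False}
  {a: True, h: False, v: False, n: False}
  {n: True, h: False, v: False, a: False}
  {a: True, n: True, h: False, v: False}
  {v: True, a: False, h: False, n: False}
  {a: True, v: True, h: False, n: False}
  {n: True, v: True, a: False, h: False}
  {a: True, n: True, v: True, h: False}
  {h: True, n: False, v: False, a: False}
  {a: True, h: True, n: False, v: False}
  {n: True, h: True, a: False, v: False}
  {a: True, n: True, h: True, v: False}
  {v: True, h: True, n: False, a: False}
  {a: True, v: True, h: True, n: False}
  {n: True, v: True, h: True, a: False}


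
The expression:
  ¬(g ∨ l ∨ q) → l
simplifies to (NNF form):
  g ∨ l ∨ q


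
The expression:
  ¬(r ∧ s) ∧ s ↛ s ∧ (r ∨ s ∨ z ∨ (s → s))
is never true.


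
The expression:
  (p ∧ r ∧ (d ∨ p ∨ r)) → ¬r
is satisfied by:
  {p: False, r: False}
  {r: True, p: False}
  {p: True, r: False}


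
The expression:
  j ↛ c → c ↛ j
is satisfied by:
  {c: True, j: False}
  {j: False, c: False}
  {j: True, c: True}


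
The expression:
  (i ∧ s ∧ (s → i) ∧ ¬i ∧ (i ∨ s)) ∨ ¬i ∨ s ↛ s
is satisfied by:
  {i: False}


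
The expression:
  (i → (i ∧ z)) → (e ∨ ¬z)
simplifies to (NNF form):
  e ∨ ¬z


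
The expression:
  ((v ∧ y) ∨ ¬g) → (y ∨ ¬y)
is always true.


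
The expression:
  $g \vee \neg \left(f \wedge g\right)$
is always true.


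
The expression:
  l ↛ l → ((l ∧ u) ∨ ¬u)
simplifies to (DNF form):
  True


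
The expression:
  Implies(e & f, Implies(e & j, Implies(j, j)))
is always true.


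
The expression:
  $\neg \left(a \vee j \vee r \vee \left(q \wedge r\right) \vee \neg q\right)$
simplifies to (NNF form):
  $q \wedge \neg a \wedge \neg j \wedge \neg r$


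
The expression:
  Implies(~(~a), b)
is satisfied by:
  {b: True, a: False}
  {a: False, b: False}
  {a: True, b: True}


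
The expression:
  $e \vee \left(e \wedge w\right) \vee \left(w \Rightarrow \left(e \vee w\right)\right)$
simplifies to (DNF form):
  $\text{True}$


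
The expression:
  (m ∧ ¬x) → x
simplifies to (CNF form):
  x ∨ ¬m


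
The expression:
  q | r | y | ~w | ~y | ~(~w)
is always true.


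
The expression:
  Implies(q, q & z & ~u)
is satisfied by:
  {z: True, u: False, q: False}
  {u: False, q: False, z: False}
  {z: True, u: True, q: False}
  {u: True, z: False, q: False}
  {q: True, z: True, u: False}


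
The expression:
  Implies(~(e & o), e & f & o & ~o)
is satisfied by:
  {e: True, o: True}


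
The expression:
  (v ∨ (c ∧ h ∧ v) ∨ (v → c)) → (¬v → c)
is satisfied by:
  {c: True, v: True}
  {c: True, v: False}
  {v: True, c: False}


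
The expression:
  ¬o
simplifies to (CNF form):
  ¬o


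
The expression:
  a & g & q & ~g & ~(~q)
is never true.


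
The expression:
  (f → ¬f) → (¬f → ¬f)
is always true.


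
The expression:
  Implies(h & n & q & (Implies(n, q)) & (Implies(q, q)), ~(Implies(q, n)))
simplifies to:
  ~h | ~n | ~q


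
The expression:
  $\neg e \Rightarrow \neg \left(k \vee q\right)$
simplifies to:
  $e \vee \left(\neg k \wedge \neg q\right)$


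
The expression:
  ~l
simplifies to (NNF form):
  ~l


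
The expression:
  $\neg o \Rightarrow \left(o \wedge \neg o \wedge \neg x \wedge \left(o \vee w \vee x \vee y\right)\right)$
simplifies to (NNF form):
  $o$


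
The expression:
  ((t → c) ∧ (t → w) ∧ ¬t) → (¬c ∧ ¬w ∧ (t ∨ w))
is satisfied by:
  {t: True}


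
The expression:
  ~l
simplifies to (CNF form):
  ~l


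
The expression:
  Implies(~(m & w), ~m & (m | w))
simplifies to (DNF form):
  w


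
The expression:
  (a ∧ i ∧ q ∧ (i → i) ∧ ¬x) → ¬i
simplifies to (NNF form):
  x ∨ ¬a ∨ ¬i ∨ ¬q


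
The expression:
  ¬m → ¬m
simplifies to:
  True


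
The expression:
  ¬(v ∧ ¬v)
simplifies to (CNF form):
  True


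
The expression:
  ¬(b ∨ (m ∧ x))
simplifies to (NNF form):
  ¬b ∧ (¬m ∨ ¬x)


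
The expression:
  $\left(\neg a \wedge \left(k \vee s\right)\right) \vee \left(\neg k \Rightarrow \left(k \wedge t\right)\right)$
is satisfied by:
  {k: True, s: True, a: False}
  {k: True, a: False, s: False}
  {k: True, s: True, a: True}
  {k: True, a: True, s: False}
  {s: True, a: False, k: False}


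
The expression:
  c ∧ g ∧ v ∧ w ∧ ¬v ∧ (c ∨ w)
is never true.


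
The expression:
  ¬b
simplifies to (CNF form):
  ¬b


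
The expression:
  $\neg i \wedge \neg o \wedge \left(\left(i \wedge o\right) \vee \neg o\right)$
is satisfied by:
  {i: False, o: False}


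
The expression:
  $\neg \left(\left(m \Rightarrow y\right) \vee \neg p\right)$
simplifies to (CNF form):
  $m \wedge p \wedge \neg y$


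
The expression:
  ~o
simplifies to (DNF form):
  ~o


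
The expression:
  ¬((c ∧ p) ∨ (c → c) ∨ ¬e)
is never true.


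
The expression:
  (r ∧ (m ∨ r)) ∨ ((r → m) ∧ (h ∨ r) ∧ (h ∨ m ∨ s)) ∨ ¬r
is always true.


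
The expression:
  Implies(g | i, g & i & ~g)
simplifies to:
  ~g & ~i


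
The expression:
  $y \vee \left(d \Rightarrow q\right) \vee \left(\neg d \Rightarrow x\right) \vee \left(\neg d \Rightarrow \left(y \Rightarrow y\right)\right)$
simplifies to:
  $\text{True}$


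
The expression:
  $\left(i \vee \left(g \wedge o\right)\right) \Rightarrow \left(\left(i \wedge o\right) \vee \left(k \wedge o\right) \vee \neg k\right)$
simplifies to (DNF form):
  $o \vee \neg i \vee \neg k$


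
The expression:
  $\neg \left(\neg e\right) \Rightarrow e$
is always true.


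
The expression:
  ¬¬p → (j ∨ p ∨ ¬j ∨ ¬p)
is always true.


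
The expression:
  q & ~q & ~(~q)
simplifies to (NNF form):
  False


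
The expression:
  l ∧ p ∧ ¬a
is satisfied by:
  {p: True, l: True, a: False}


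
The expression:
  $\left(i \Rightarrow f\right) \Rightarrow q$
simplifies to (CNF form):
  $\left(i \vee q\right) \wedge \left(q \vee \neg f\right)$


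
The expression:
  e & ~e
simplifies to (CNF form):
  False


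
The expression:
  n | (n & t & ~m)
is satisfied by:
  {n: True}


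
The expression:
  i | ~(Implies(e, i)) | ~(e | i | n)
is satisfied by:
  {i: True, e: True, n: False}
  {i: True, e: False, n: False}
  {e: True, i: False, n: False}
  {i: False, e: False, n: False}
  {i: True, n: True, e: True}
  {i: True, n: True, e: False}
  {n: True, e: True, i: False}


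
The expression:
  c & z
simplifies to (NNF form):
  c & z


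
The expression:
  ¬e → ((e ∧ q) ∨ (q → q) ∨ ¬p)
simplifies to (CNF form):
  True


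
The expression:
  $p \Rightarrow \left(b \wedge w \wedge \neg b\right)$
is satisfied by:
  {p: False}


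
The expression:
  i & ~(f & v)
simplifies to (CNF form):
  i & (~f | ~v)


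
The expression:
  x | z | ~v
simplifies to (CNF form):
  x | z | ~v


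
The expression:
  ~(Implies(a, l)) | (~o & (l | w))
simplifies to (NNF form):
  (a & ~l) | (l & ~o) | (w & ~o)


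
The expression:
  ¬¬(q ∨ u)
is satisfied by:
  {q: True, u: True}
  {q: True, u: False}
  {u: True, q: False}


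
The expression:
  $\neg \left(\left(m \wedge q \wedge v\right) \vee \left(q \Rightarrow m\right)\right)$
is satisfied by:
  {q: True, m: False}


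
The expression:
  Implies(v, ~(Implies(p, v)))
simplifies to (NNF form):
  ~v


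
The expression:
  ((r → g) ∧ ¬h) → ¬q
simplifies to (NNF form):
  h ∨ (r ∧ ¬g) ∨ ¬q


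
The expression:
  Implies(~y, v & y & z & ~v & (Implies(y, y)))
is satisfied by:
  {y: True}


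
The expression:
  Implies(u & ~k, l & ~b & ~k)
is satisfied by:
  {k: True, l: True, b: False, u: False}
  {k: True, b: False, u: False, l: False}
  {k: True, l: True, b: True, u: False}
  {k: True, b: True, u: False, l: False}
  {l: True, b: False, u: False, k: False}
  {l: False, b: False, u: False, k: False}
  {l: True, b: True, u: False, k: False}
  {b: True, l: False, u: False, k: False}
  {l: True, u: True, k: True, b: False}
  {u: True, k: True, l: False, b: False}
  {l: True, u: True, k: True, b: True}
  {u: True, k: True, b: True, l: False}
  {u: True, l: True, k: False, b: False}
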